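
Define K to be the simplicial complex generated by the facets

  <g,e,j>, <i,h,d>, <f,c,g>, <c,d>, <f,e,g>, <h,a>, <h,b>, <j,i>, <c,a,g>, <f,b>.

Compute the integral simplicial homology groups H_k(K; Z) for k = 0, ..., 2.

H_0 ≅ Z,  H_1 ≅ Z^3,  H_2 = 0.

Fix the vertex order a < b < c < d < e < f < g < h < i < j and write every simplex with vertices in increasing order. Then dim K = 2 and the simplices of K are:

  0-simplices (10): a, b, c, d, e, f, g, h, i, j
  1-simplices (17): ac, ag, ah, bf, bh, cd, cf, cg, dh, di, ef, eg, ej, fg, gj, hi, ij
  2-simplices (5): acg, cfg, dhi, efg, egj

so the chain groups are C_0 ≅ Z^10, C_1 ≅ Z^17, C_2 ≅ Z^5.

∂_1: C_1 → C_0 is given by ∂[p,q] = [q] − [p]. For instance
  ∂hi = i − h.
The 10×17 boundary matrix has rank 9 and Smith normal form diag(1,1,1,1,1,1,1,1,1).

Boundary ∂_2: C_2 → C_1 sends each 2-simplex [p,q,r] to [q,r] − [p,r] + [p,q]. For instance
  ∂efg = fg − eg + ef,
  ∂dhi = hi − di + dh.
As a 17×5 matrix over Z this has rank 5, with invariant factors (1,1,1,1,1).

From H_k ≅ ker(∂_k) / im(∂_{k+1}) we obtain:

  H_0: rank C_0 − rank ∂_1 = 10 − 9 = 1, and the invariant factors of ∂_1 are all 1, so H_0 ≅ Z.
  H_1: rank ker ∂_1 − rank ∂_2 = (17 − 9) − 5 = 3, and the invariant factors of ∂_2 are all 1, so H_1 ≅ Z^3.
  H_2: rank ker ∂_2 − rank ∂_3 = (5 − 5) − 0 = 0, and there is no ∂_3, so H_2 ≅ 0.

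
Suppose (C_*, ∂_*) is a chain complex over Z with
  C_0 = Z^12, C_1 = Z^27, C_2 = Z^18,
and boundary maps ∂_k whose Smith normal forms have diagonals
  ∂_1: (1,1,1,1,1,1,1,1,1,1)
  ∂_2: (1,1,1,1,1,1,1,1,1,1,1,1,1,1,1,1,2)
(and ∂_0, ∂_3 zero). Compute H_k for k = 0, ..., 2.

H_0 ≅ Z^2,  H_1 ≅ Z/2,  H_2 ≅ Z.

H_0: b_0 = 12 − 0 − 10 = 2; torsion from ∂_1 factors > 1: none. So H_0 ≅ Z^2.
H_1: b_1 = 27 − 10 − 17 = 0; torsion from ∂_2 factors > 1: [2]. So H_1 ≅ Z/2.
H_2: b_2 = 18 − 17 − 0 = 1; torsion from ∂_3 factors > 1: none. So H_2 ≅ Z.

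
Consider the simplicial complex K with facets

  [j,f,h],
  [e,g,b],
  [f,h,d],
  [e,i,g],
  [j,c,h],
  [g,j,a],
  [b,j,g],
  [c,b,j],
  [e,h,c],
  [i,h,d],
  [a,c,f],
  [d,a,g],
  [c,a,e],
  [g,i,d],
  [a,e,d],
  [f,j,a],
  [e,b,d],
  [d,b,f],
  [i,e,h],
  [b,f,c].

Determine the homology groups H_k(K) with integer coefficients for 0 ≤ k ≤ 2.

H_0 ≅ Z,  H_1 ≅ Z ⊕ Z/2,  H_2 = 0.

Fix the vertex order a < b < c < d < e < f < g < h < i < j and write every simplex with vertices in increasing order. Then dim K = 2 and the simplices of K are:

  0-simplices (10): a, b, c, d, e, f, g, h, i, j
  1-simplices (30): ac, ad, ae, af, ag, aj, bc, bd, be, bf, bg, bj, ce, cf, ch, cj, de, df, dg, dh, di, eg, eh, ei, fh, fj, gi, gj, hi, hj
  2-simplices (20): ace, acf, ade, adg, afj, agj, bcf, bcj, bde, bdf, beg, bgj, ceh, chj, dfh, dgi, dhi, egi, ehi, fhj

so the chain groups are C_0 ≅ Z^10, C_1 ≅ Z^30, C_2 ≅ Z^20.

∂_1: C_1 → C_0 maps an edge to its endpoints' difference, ∂[p,q] = q − p.
The 10×30 boundary matrix has rank 9 and Smith normal form diag(1,1,1,1,1,1,1,1,1).

Boundary ∂_2: C_2 → C_1 sends each 2-simplex [p,q,r] to [q,r] − [p,r] + [p,q]. For instance
  ∂bde = de − be + bd,
  ∂fhj = hj − fj + fh.
The 30×20 boundary matrix has rank 20 and Smith normal form diag(1,1,1,1,1,1,1,1,1,1,1,1,1,1,1,1,1,1,1,2).

From H_k ≅ ker(∂_k) / im(∂_{k+1}) we obtain:

  H_0: rank C_0 − rank ∂_1 = 10 − 9 = 1, and the invariant factors of ∂_1 are all 1, so H_0 = Z.
  H_1: rank ker ∂_1 − rank ∂_2 = (30 − 9) − 20 = 1, and ∂_2 has invariant factor 2 > 1, so H_1 = Z ⊕ Z/2.
  H_2: rank ker ∂_2 − rank ∂_3 = (20 − 20) − 0 = 0, and there is no ∂_3, so H_2 = 0.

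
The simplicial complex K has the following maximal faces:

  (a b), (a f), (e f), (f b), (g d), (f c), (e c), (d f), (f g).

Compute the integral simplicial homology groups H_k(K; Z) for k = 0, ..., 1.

Take the total order a < b < c < d < e < f < g on the vertex set. Then K (dimension 1) consists of the simplices:

  0-simplices (7): a, b, c, d, e, f, g
  1-simplices (9): ab, af, bf, ce, cf, df, dg, ef, fg

so the chain groups are C_0 ≅ Z^7, C_1 ≅ Z^9.

Boundary ∂_1: C_1 → C_0 sends each edge [p,q] (with p < q) to q − p. For instance
  ∂fg = g − f.
The resulting 7×9 matrix has rank 6, and its Smith normal form has invariant factors (1,1,1,1,1,1).

Computing H_k = (kernel of ∂_k) / (image of ∂_{k+1}):

  H_0: rank C_0 − rank ∂_1 = 7 − 6 = 1, and the invariant factors of ∂_1 are all 1, so H_0 = Z.
  H_1: rank ker ∂_1 − rank ∂_2 = (9 − 6) − 0 = 3, and there is no ∂_2, so H_1 = Z^3.

H_0 = Z,  H_1 = Z^3.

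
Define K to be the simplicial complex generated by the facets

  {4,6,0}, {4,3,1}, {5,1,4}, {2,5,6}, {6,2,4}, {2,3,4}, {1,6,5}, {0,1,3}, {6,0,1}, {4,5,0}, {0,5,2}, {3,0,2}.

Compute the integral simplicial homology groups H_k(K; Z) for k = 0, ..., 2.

H_0 = Z,  H_1 = Z_2,  H_2 = 0.

We work with the vertex ordering 0 < 1 < 2 < 3 < 4 < 5 < 6. The simplices of K, each written with vertices in increasing order, are:

  0-simplices (7): [0], [1], [2], [3], [4], [5], [6]
  1-simplices (18): [0,1], [0,2], [0,3], [0,4], [0,5], [0,6], [1,3], [1,4], [1,5], [1,6], [2,3], [2,4], [2,5], [2,6], [3,4], [4,5], [4,6], [5,6]
  2-simplices (12): [0,1,3], [0,1,6], [0,2,3], [0,2,5], [0,4,5], [0,4,6], [1,3,4], [1,4,5], [1,5,6], [2,3,4], [2,4,6], [2,5,6]

giving chain groups C_0 ≅ Z^7, C_1 ≅ Z^18, C_2 ≅ Z^12.

Boundary ∂_1: C_1 → C_0 is given by ∂[p,q] = [q] − [p].
This gives a 7×18 integer matrix of rank 6; reducing to Smith normal form yields diagonal entries (1,1,1,1,1,1).

∂_2: C_2 → C_1 sends each 2-simplex [p,q,r] to [q,r] − [p,r] + [p,q]. For instance
  ∂[0,1,3] = [1,3] − [0,3] + [0,1],
  ∂[1,3,4] = [3,4] − [1,4] + [1,3].
The resulting 18×12 matrix has rank 12, and its Smith normal form has invariant factors (1,1,1,1,1,1,1,1,1,1,1,2).

From H_k ≅ ker(∂_k) / im(∂_{k+1}) we obtain:

  H_0: rank C_0 − rank ∂_1 = 7 − 6 = 1, and the invariant factors of ∂_1 are all 1, so H_0 = Z.
  H_1: rank ker ∂_1 − rank ∂_2 = (18 − 6) − 12 = 0, and ∂_2 has invariant factor 2 > 1, so H_1 = Z_2.
  H_2: rank ker ∂_2 − rank ∂_3 = (12 − 12) − 0 = 0, and there is no ∂_3, so H_2 = 0.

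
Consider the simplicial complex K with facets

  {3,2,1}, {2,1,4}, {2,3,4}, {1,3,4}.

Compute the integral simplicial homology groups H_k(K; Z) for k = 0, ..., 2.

We work with the vertex ordering 1 < 2 < 3 < 4. The simplices of K, each written with vertices in increasing order, are:

  0-simplices (4): [1], [2], [3], [4]
  1-simplices (6): [1,2], [1,3], [1,4], [2,3], [2,4], [3,4]
  2-simplices (4): [1,2,3], [1,2,4], [1,3,4], [2,3,4]

so the chain groups are C_0 ≅ Z^4, C_1 ≅ Z^6, C_2 ≅ Z^4.

Boundary ∂_1: C_1 → C_0 maps an edge to its endpoints' difference, ∂[p,q] = q − p.
The 4×6 boundary matrix has rank 3 and Smith normal form diag(1,1,1).

Boundary ∂_2: C_2 → C_1 acts by ∂[p,q,r] = [q,r] − [p,r] + [p,q]. For instance
  ∂[1,2,3] = [2,3] − [1,3] + [1,2],
  ∂[2,3,4] = [3,4] − [2,4] + [2,3].
As a 6×4 matrix over Z this has rank 3, with invariant factors (1,1,1).

From H_k ≅ ker(∂_k) / im(∂_{k+1}) we obtain:

  H_0: rank C_0 − rank ∂_1 = 4 − 3 = 1, and the invariant factors of ∂_1 are all 1, so H_0 ≅ Z.
  H_1: rank ker ∂_1 − rank ∂_2 = (6 − 3) − 3 = 0, and the invariant factors of ∂_2 are all 1, so H_1 ≅ 0.
  H_2: rank ker ∂_2 − rank ∂_3 = (4 − 3) − 0 = 1, and there is no ∂_3, so H_2 ≅ Z.

(K is a triangulation of the 2-sphere S^2.)

H_0 = Z,  H_1 = 0,  H_2 = Z.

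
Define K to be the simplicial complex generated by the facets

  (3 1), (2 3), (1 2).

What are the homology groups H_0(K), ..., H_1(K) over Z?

H_0 = Z,  H_1 = Z.

Take the total order 1 < 2 < 3 on the vertex set. Then K (dimension 1) consists of the simplices:

  0-simplices (3): [1], [2], [3]
  1-simplices (3): [1,2], [1,3], [2,3]

so the chain groups are C_0 ≅ Z^3, C_1 ≅ Z^3.

Boundary ∂_1: C_1 → C_0 sends each edge [p,q] (with p < q) to q − p. For instance
  ∂[1,3] = [3] − [1].
The resulting 3×3 matrix has rank 2, and its Smith normal form has invariant factors (1,1).

Reading off H_k = ker ∂_k / im ∂_{k+1}:

  H_0: rank C_0 − rank ∂_1 = 3 − 2 = 1, and the invariant factors of ∂_1 are all 1, so H_0 = Z.
  H_1: rank ker ∂_1 − rank ∂_2 = (3 − 2) − 0 = 1, and there is no ∂_2, so H_1 = Z.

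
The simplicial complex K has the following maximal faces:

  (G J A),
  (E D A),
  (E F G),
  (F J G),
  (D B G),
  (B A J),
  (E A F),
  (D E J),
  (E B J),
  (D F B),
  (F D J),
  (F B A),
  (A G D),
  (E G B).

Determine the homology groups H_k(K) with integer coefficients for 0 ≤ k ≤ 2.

Take the total order A < B < D < E < F < G < J on the vertex set. Then K (dimension 2) consists of the simplices:

  0-simplices (7): A, B, D, E, F, G, J
  1-simplices (21): AB, AD, AE, AF, AG, AJ, BD, BE, BF, BG, BJ, DE, DF, DG, DJ, EF, EG, EJ, FG, FJ, GJ
  2-simplices (14): ABF, ABJ, ADE, ADG, AEF, AGJ, BDF, BDG, BEG, BEJ, DEJ, DFJ, EFG, FGJ

so the chain groups are C_0 ≅ Z^7, C_1 ≅ Z^21, C_2 ≅ Z^14.

∂_1: C_1 → C_0 is given by ∂[p,q] = [q] − [p]. For instance
  ∂BJ = J − B.
The resulting 7×21 matrix has rank 6, and its Smith normal form has invariant factors (1,1,1,1,1,1).

Boundary ∂_2: C_2 → C_1 maps a triangle to the signed sum of its edges. For instance
  ∂DFJ = FJ − DJ + DF,
  ∂AEF = EF − AF + AE.
As a 21×14 matrix over Z this has rank 13, with invariant factors (1,1,1,1,1,1,1,1,1,1,1,1,1).

Computing H_k = (kernel of ∂_k) / (image of ∂_{k+1}):

  H_0: rank C_0 − rank ∂_1 = 7 − 6 = 1, and the invariant factors of ∂_1 are all 1, so H_0 = Z.
  H_1: rank ker ∂_1 − rank ∂_2 = (21 − 6) − 13 = 2, and the invariant factors of ∂_2 are all 1, so H_1 = Z^2.
  H_2: rank ker ∂_2 − rank ∂_3 = (14 − 13) − 0 = 1, and there is no ∂_3, so H_2 = Z.

(K is a triangulation of the torus T^2.)

H_0 = Z,  H_1 = Z^2,  H_2 = Z.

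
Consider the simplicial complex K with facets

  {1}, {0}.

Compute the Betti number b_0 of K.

Fix the vertex order 0 < 1 and write every simplex with vertices in increasing order. Then dim K = 0 and the simplices of K are:

  0-simplices (2): [0], [1]

giving chain groups C_0 ≅ Z^2.

From H_k ≅ ker(∂_k) / im(∂_{k+1}) we obtain:

  H_0: rank C_0 − rank ∂_1 = 2 − 0 = 2, and there is no ∂_1, so H_0 = Z^2.

Hence the Betti numbers are b_0 = 2.

b_0 = 2.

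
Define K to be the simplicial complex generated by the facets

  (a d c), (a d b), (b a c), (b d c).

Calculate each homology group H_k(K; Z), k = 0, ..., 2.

H_0 ≅ Z,  H_1 = 0,  H_2 ≅ Z.

We work with the vertex ordering a < b < c < d. The simplices of K, each written with vertices in increasing order, are:

  0-simplices (4): a, b, c, d
  1-simplices (6): ab, ac, ad, bc, bd, cd
  2-simplices (4): abc, abd, acd, bcd

giving chain groups C_0 ≅ Z^4, C_1 ≅ Z^6, C_2 ≅ Z^4.

The boundary map ∂_1: C_1 → C_0 is given by ∂[p,q] = [q] − [p]. For instance
  ∂bd = d − b.
As a 4×6 matrix over Z this has rank 3, with invariant factors (1,1,1).

Boundary ∂_2: C_2 → C_1 sends each 2-simplex [p,q,r] to [q,r] − [p,r] + [p,q]. For instance
  ∂acd = cd − ad + ac,
  ∂bcd = cd − bd + bc.
This gives a 6×4 integer matrix of rank 3; reducing to Smith normal form yields diagonal entries (1,1,1).

From H_k ≅ ker(∂_k) / im(∂_{k+1}) we obtain:

  H_0: rank C_0 − rank ∂_1 = 4 − 3 = 1, and the invariant factors of ∂_1 are all 1, so H_0 = Z.
  H_1: rank ker ∂_1 − rank ∂_2 = (6 − 3) − 3 = 0, and the invariant factors of ∂_2 are all 1, so H_1 = 0.
  H_2: rank ker ∂_2 − rank ∂_3 = (4 − 3) − 0 = 1, and there is no ∂_3, so H_2 = Z.

(K is a triangulation of the 2-sphere S^2.)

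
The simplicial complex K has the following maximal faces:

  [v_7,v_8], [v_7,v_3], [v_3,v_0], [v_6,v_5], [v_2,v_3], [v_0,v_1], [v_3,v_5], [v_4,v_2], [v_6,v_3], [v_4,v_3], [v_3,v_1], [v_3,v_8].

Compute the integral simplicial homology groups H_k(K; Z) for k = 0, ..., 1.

K has 9 vertices, 12 edges.
rank ∂_0 = 0, rank ∂_1 = 8 ⇒ b_0 = 9 − 0 − 8 = 1; all invariant factors of ∂_1 are 1 so no torsion. So H_0 ≅ Z.
rank ∂_1 = 8, rank ∂_2 = 0 ⇒ b_1 = 12 − 8 − 0 = 4. So H_1 ≅ Z^4.

H_0 = Z,  H_1 = Z^4.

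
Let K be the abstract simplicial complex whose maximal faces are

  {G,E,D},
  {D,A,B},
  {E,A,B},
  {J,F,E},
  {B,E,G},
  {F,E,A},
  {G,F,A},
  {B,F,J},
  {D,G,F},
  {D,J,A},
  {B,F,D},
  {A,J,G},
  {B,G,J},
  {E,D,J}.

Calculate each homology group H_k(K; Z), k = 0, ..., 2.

H_0 ≅ Z,  H_1 ≅ Z^2,  H_2 ≅ Z.

We work with the vertex ordering A < B < D < E < F < G < J. The simplices of K, each written with vertices in increasing order, are:

  0-simplices (7): A, B, D, E, F, G, J
  1-simplices (21): AB, AD, AE, AF, AG, AJ, BD, BE, BF, BG, BJ, DE, DF, DG, DJ, EF, EG, EJ, FG, FJ, GJ
  2-simplices (14): ABD, ABE, ADJ, AEF, AFG, AGJ, BDF, BEG, BFJ, BGJ, DEG, DEJ, DFG, EFJ

so the chain groups are C_0 ≅ Z^7, C_1 ≅ Z^21, C_2 ≅ Z^14.

∂_1: C_1 → C_0 maps an edge to its endpoints' difference, ∂[p,q] = q − p.
As a 7×21 matrix over Z this has rank 6, with invariant factors (1,1,1,1,1,1).

The boundary map ∂_2: C_2 → C_1 maps a triangle to the signed sum of its edges. For instance
  ∂DEJ = EJ − DJ + DE,
  ∂ABE = BE − AE + AB.
The 21×14 boundary matrix has rank 13 and Smith normal form diag(1,1,1,1,1,1,1,1,1,1,1,1,1).

Now H_k = ker ∂_k / im ∂_{k+1}, so:

  H_0: rank C_0 − rank ∂_1 = 7 − 6 = 1, and the invariant factors of ∂_1 are all 1, so H_0 = Z.
  H_1: rank ker ∂_1 − rank ∂_2 = (21 − 6) − 13 = 2, and the invariant factors of ∂_2 are all 1, so H_1 = Z^2.
  H_2: rank ker ∂_2 − rank ∂_3 = (14 − 13) − 0 = 1, and there is no ∂_3, so H_2 = Z.

(K is a triangulation of the torus T^2.)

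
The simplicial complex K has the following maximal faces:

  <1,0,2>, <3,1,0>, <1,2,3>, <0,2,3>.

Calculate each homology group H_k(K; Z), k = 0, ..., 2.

H_0 = Z,  H_1 = 0,  H_2 = Z.

Order the vertices as 0 < 1 < 2 < 3. Listing each simplex with vertices in this order, K has dimension 2 with simplices:

  0-simplices (4): [0], [1], [2], [3]
  1-simplices (6): [0,1], [0,2], [0,3], [1,2], [1,3], [2,3]
  2-simplices (4): [0,1,2], [0,1,3], [0,2,3], [1,2,3]

so the chain groups are C_0 ≅ Z^4, C_1 ≅ Z^6, C_2 ≅ Z^4.

∂_1: C_1 → C_0 maps an edge to its endpoints' difference, ∂[p,q] = q − p. For instance
  ∂[1,3] = [3] − [1].
The resulting 4×6 matrix has rank 3, and its Smith normal form has invariant factors (1,1,1).

Boundary ∂_2: C_2 → C_1 acts by ∂[p,q,r] = [q,r] − [p,r] + [p,q]. For instance
  ∂[1,2,3] = [2,3] − [1,3] + [1,2],
  ∂[0,2,3] = [2,3] − [0,3] + [0,2].
This gives a 6×4 integer matrix of rank 3; reducing to Smith normal form yields diagonal entries (1,1,1).

Computing H_k = (kernel of ∂_k) / (image of ∂_{k+1}):

  H_0: rank C_0 − rank ∂_1 = 4 − 3 = 1, and the invariant factors of ∂_1 are all 1, so H_0 = Z.
  H_1: rank ker ∂_1 − rank ∂_2 = (6 − 3) − 3 = 0, and the invariant factors of ∂_2 are all 1, so H_1 = 0.
  H_2: rank ker ∂_2 − rank ∂_3 = (4 − 3) − 0 = 1, and there is no ∂_3, so H_2 = Z.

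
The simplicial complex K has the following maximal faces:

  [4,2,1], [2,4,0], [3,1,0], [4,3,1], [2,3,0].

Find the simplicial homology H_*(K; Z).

H_0 = Z,  H_1 = Z,  H_2 = 0.

Fix the vertex order 0 < 1 < 2 < 3 < 4 and write every simplex with vertices in increasing order. Then dim K = 2 and the simplices of K are:

  0-simplices (5): [0], [1], [2], [3], [4]
  1-simplices (10): [0,1], [0,2], [0,3], [0,4], [1,2], [1,3], [1,4], [2,3], [2,4], [3,4]
  2-simplices (5): [0,1,3], [0,2,3], [0,2,4], [1,2,4], [1,3,4]

Hence C_0 ≅ Z^5, C_1 ≅ Z^10, C_2 ≅ Z^5.

∂_1: C_1 → C_0 sends each edge [p,q] (with p < q) to q − p. For instance
  ∂[0,4] = [4] − [0].
As a 5×10 matrix over Z this has rank 4, with invariant factors (1,1,1,1).

The boundary map ∂_2: C_2 → C_1 maps a triangle to the signed sum of its edges. For instance
  ∂[0,2,3] = [2,3] − [0,3] + [0,2],
  ∂[0,2,4] = [2,4] − [0,4] + [0,2].
This gives a 10×5 integer matrix of rank 5; reducing to Smith normal form yields diagonal entries (1,1,1,1,1).

Reading off H_k = ker ∂_k / im ∂_{k+1}:

  H_0: rank C_0 − rank ∂_1 = 5 − 4 = 1, and the invariant factors of ∂_1 are all 1, so H_0 = Z.
  H_1: rank ker ∂_1 − rank ∂_2 = (10 − 4) − 5 = 1, and the invariant factors of ∂_2 are all 1, so H_1 = Z.
  H_2: rank ker ∂_2 − rank ∂_3 = (5 − 5) − 0 = 0, and there is no ∂_3, so H_2 = 0.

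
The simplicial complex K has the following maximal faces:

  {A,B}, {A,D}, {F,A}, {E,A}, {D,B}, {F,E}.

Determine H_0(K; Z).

Fix the vertex order A < B < D < E < F and write every simplex with vertices in increasing order. Then dim K = 1 and the simplices of K are:

  0-simplices (5): A, B, D, E, F
  1-simplices (6): AB, AD, AE, AF, BD, EF

giving chain groups C_0 ≅ Z^5, C_1 ≅ Z^6.

∂_1: C_1 → C_0 maps an edge to its endpoints' difference, ∂[p,q] = q − p.
As a 5×6 matrix over Z this has rank 4, with invariant factors (1,1,1,1).

Computing H_k = (kernel of ∂_k) / (image of ∂_{k+1}):

  H_0: rank C_0 − rank ∂_1 = 5 − 4 = 1, and the invariant factors of ∂_1 are all 1, so H_0 ≅ Z.

(K is a triangulation of a wedge of 2 circles.)

H_0 ≅ Z.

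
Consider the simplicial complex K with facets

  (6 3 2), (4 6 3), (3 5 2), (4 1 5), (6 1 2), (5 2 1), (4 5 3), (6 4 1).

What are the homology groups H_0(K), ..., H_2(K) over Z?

H_0 ≅ Z,  H_1 = 0,  H_2 ≅ Z.

Fix the vertex order 1 < 2 < 3 < 4 < 5 < 6 and write every simplex with vertices in increasing order. Then dim K = 2 and the simplices of K are:

  0-simplices (6): [1], [2], [3], [4], [5], [6]
  1-simplices (12): [1,2], [1,4], [1,5], [1,6], [2,3], [2,5], [2,6], [3,4], [3,5], [3,6], [4,5], [4,6]
  2-simplices (8): [1,2,5], [1,2,6], [1,4,5], [1,4,6], [2,3,5], [2,3,6], [3,4,5], [3,4,6]

giving chain groups C_0 ≅ Z^6, C_1 ≅ Z^12, C_2 ≅ Z^8.

∂_1: C_1 → C_0 sends each edge [p,q] (with p < q) to q − p. For instance
  ∂[2,3] = [3] − [2].
The resulting 6×12 matrix has rank 5, and its Smith normal form has invariant factors (1,1,1,1,1).

The boundary map ∂_2: C_2 → C_1 acts by ∂[p,q,r] = [q,r] − [p,r] + [p,q]. For instance
  ∂[1,2,6] = [2,6] − [1,6] + [1,2],
  ∂[1,4,6] = [4,6] − [1,6] + [1,4].
This gives a 12×8 integer matrix of rank 7; reducing to Smith normal form yields diagonal entries (1,1,1,1,1,1,1).

Reading off H_k = ker ∂_k / im ∂_{k+1}:

  H_0: rank C_0 − rank ∂_1 = 6 − 5 = 1, and the invariant factors of ∂_1 are all 1, so H_0 = Z.
  H_1: rank ker ∂_1 − rank ∂_2 = (12 − 5) − 7 = 0, and the invariant factors of ∂_2 are all 1, so H_1 = 0.
  H_2: rank ker ∂_2 − rank ∂_3 = (8 − 7) − 0 = 1, and there is no ∂_3, so H_2 = Z.

As a check, the Euler characteristic is 6 − 12 + 8 = 2, which agrees with 1 − 0 + 1 = 2.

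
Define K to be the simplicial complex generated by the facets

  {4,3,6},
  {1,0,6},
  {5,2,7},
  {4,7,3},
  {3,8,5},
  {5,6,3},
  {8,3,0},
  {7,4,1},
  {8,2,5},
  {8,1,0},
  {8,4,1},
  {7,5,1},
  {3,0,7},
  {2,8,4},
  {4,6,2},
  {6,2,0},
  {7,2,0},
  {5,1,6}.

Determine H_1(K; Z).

H_1 = Z^2.

K has 9 vertices, 27 edges, 18 triangles.
rank ∂_1 = 8, rank ∂_2 = 17 ⇒ b_1 = 27 − 8 − 17 = 2; all invariant factors of ∂_2 are 1 so no torsion. So H_1 = Z^2.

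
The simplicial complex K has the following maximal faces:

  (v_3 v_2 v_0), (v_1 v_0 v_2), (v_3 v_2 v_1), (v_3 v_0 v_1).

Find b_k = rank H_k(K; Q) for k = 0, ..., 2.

b_0 = 1, b_1 = 0, b_2 = 1.

Order the vertices as v_0 < v_1 < v_2 < v_3. Listing each simplex with vertices in this order, K has dimension 2 with simplices:

  0-simplices (4): [v_0], [v_1], [v_2], [v_3]
  1-simplices (6): [v_0,v_1], [v_0,v_2], [v_0,v_3], [v_1,v_2], [v_1,v_3], [v_2,v_3]
  2-simplices (4): [v_0,v_1,v_2], [v_0,v_1,v_3], [v_0,v_2,v_3], [v_1,v_2,v_3]

Hence C_0 ≅ Z^4, C_1 ≅ Z^6, C_2 ≅ Z^4.

The boundary map ∂_1: C_1 → C_0 is given by ∂[p,q] = [q] − [p]. For instance
  ∂[v_2,v_3] = [v_3] − [v_2].
The 4×6 boundary matrix has rank 3 and Smith normal form diag(1,1,1).

Boundary ∂_2: C_2 → C_1 acts by ∂[p,q,r] = [q,r] − [p,r] + [p,q]. For instance
  ∂[v_1,v_2,v_3] = [v_2,v_3] − [v_1,v_3] + [v_1,v_2],
  ∂[v_0,v_1,v_2] = [v_1,v_2] − [v_0,v_2] + [v_0,v_1].
As a 6×4 matrix over Z this has rank 3, with invariant factors (1,1,1).

From H_k ≅ ker(∂_k) / im(∂_{k+1}) we obtain:

  H_0: rank C_0 − rank ∂_1 = 4 − 3 = 1, and the invariant factors of ∂_1 are all 1, so H_0 = Z.
  H_1: rank ker ∂_1 − rank ∂_2 = (6 − 3) − 3 = 0, and the invariant factors of ∂_2 are all 1, so H_1 = 0.
  H_2: rank ker ∂_2 − rank ∂_3 = (4 − 3) − 0 = 1, and there is no ∂_3, so H_2 = Z.

Hence the Betti numbers are b_0 = 1, b_1 = 0, b_2 = 1.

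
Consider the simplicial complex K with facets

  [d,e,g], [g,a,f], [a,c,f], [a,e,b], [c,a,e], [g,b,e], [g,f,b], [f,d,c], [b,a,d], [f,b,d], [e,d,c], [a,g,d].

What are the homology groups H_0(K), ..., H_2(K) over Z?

We work with the vertex ordering a < b < c < d < e < f < g. The simplices of K, each written with vertices in increasing order, are:

  0-simplices (7): a, b, c, d, e, f, g
  1-simplices (18): ab, ac, ad, ae, af, ag, bd, be, bf, bg, cd, ce, cf, de, df, dg, eg, fg
  2-simplices (12): abd, abe, ace, acf, adg, afg, bdf, beg, bfg, cde, cdf, deg

so the chain groups are C_0 ≅ Z^7, C_1 ≅ Z^18, C_2 ≅ Z^12.

Boundary ∂_1: C_1 → C_0 sends each edge [p,q] (with p < q) to q − p. For instance
  ∂dg = g − d.
As a 7×18 matrix over Z this has rank 6, with invariant factors (1,1,1,1,1,1).

The boundary map ∂_2: C_2 → C_1 maps a triangle to the signed sum of its edges. For instance
  ∂bfg = fg − bg + bf,
  ∂adg = dg − ag + ad.
The resulting 18×12 matrix has rank 12, and its Smith normal form has invariant factors (1,1,1,1,1,1,1,1,1,1,1,2).

Computing H_k = (kernel of ∂_k) / (image of ∂_{k+1}):

  H_0: rank C_0 − rank ∂_1 = 7 − 6 = 1, and the invariant factors of ∂_1 are all 1, so H_0 = Z.
  H_1: rank ker ∂_1 − rank ∂_2 = (18 − 6) − 12 = 0, and ∂_2 has invariant factor 2 > 1, so H_1 = Z/2.
  H_2: rank ker ∂_2 − rank ∂_3 = (12 − 12) − 0 = 0, and there is no ∂_3, so H_2 = 0.

As a check, the Euler characteristic is 7 − 18 + 12 = 1, which agrees with 1 − 0 + 0 = 1.
(K is a triangulation of the real projective plane RP^2.)

H_0 = Z,  H_1 = Z/2,  H_2 = 0.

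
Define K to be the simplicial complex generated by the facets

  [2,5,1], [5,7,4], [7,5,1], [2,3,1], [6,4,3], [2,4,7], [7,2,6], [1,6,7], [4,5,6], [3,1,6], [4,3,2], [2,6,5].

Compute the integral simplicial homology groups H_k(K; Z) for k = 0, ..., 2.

H_0 ≅ Z,  H_1 ≅ Z/2,  H_2 = 0.

K has 7 vertices, 18 edges, 12 triangles.
rank ∂_0 = 0, rank ∂_1 = 6 ⇒ b_0 = 7 − 0 − 6 = 1; all invariant factors of ∂_1 are 1 so no torsion. So H_0 = Z.
rank ∂_1 = 6, rank ∂_2 = 12 ⇒ b_1 = 18 − 6 − 12 = 0; ∂_2 has invariant factor(s) [2] giving torsion. So H_1 = Z/2.
rank ∂_2 = 12, rank ∂_3 = 0 ⇒ b_2 = 12 − 12 − 0 = 0. So H_2 = 0.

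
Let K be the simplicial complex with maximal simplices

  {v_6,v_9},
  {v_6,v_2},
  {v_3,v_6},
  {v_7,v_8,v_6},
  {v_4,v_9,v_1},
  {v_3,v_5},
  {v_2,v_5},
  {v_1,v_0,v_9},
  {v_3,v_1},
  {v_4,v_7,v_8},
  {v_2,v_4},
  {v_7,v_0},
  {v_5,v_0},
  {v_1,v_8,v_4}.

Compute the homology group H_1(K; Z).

K has 10 vertices, 20 edges, 5 triangles.
rank ∂_1 = 9, rank ∂_2 = 5 ⇒ b_1 = 20 − 9 − 5 = 6; all invariant factors of ∂_2 are 1 so no torsion. So H_1 ≅ Z^6.

H_1 ≅ Z^6.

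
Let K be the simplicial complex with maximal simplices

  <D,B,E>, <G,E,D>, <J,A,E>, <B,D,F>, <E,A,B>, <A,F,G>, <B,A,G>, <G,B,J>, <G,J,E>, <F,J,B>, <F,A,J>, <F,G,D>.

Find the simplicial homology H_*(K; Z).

Fix the vertex order A < B < D < E < F < G < J and write every simplex with vertices in increasing order. Then dim K = 2 and the simplices of K are:

  0-simplices (7): A, B, D, E, F, G, J
  1-simplices (18): AB, AE, AF, AG, AJ, BD, BE, BF, BG, BJ, DE, DF, DG, EG, EJ, FG, FJ, GJ
  2-simplices (12): ABE, ABG, AEJ, AFG, AFJ, BDE, BDF, BFJ, BGJ, DEG, DFG, EGJ

Hence C_0 ≅ Z^7, C_1 ≅ Z^18, C_2 ≅ Z^12.

Boundary ∂_1: C_1 → C_0 maps an edge to its endpoints' difference, ∂[p,q] = q − p.
The resulting 7×18 matrix has rank 6, and its Smith normal form has invariant factors (1,1,1,1,1,1).

Boundary ∂_2: C_2 → C_1 maps a triangle to the signed sum of its edges. For instance
  ∂BGJ = GJ − BJ + BG,
  ∂ABE = BE − AE + AB.
As a 18×12 matrix over Z this has rank 12, with invariant factors (1,1,1,1,1,1,1,1,1,1,1,2).

Now H_k = ker ∂_k / im ∂_{k+1}, so:

  H_0: rank C_0 − rank ∂_1 = 7 − 6 = 1, and the invariant factors of ∂_1 are all 1, so H_0 = Z.
  H_1: rank ker ∂_1 − rank ∂_2 = (18 − 6) − 12 = 0, and ∂_2 has invariant factor 2 > 1, so H_1 = Z/2.
  H_2: rank ker ∂_2 − rank ∂_3 = (12 − 12) − 0 = 0, and there is no ∂_3, so H_2 = 0.

H_0 = Z,  H_1 = Z/2,  H_2 = 0.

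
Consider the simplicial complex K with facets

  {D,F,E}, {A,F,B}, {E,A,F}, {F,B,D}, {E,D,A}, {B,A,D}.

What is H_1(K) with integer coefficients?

H_1 ≅ 0.

Fix the vertex order A < B < D < E < F and write every simplex with vertices in increasing order. Then dim K = 2 and the simplices of K are:

  0-simplices (5): A, B, D, E, F
  1-simplices (9): AB, AD, AE, AF, BD, BF, DE, DF, EF
  2-simplices (6): ABD, ABF, ADE, AEF, BDF, DEF

Hence C_0 ≅ Z^5, C_1 ≅ Z^9, C_2 ≅ Z^6.

The boundary map ∂_1: C_1 → C_0 is given by ∂[p,q] = [q] − [p]. For instance
  ∂DE = E − D.
The 5×9 boundary matrix has rank 4 and Smith normal form diag(1,1,1,1).

Boundary ∂_2: C_2 → C_1 maps a triangle to the signed sum of its edges. For instance
  ∂ABF = BF − AF + AB,
  ∂ADE = DE − AE + AD.
The 9×6 boundary matrix has rank 5 and Smith normal form diag(1,1,1,1,1).

Now H_k = ker ∂_k / im ∂_{k+1}, so:

  H_1: rank ker ∂_1 − rank ∂_2 = (9 − 4) − 5 = 0, and the invariant factors of ∂_2 are all 1, so H_1 ≅ 0.

(K is a triangulation of the 2-sphere S^2.)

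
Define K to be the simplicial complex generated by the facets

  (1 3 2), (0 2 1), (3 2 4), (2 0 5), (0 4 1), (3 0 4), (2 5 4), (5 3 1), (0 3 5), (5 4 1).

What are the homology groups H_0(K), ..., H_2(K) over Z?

K has 6 vertices, 15 edges, 10 triangles.
rank ∂_0 = 0, rank ∂_1 = 5 ⇒ b_0 = 6 − 0 − 5 = 1; all invariant factors of ∂_1 are 1 so no torsion. So H_0 = Z.
rank ∂_1 = 5, rank ∂_2 = 10 ⇒ b_1 = 15 − 5 − 10 = 0; ∂_2 has invariant factor(s) [2] giving torsion. So H_1 = Z/2.
rank ∂_2 = 10, rank ∂_3 = 0 ⇒ b_2 = 10 − 10 − 0 = 0. So H_2 = 0.

H_0 = Z,  H_1 = Z/2,  H_2 = 0.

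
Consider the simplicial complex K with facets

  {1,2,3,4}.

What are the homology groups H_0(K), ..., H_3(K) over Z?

Take the total order 1 < 2 < 3 < 4 on the vertex set. Then K (dimension 3) consists of the simplices:

  0-simplices (4): [1], [2], [3], [4]
  1-simplices (6): [1,2], [1,3], [1,4], [2,3], [2,4], [3,4]
  2-simplices (4): [1,2,3], [1,2,4], [1,3,4], [2,3,4]
  3-simplices (1): [1,2,3,4]

so the chain groups are C_0 ≅ Z^4, C_1 ≅ Z^6, C_2 ≅ Z^4, C_3 ≅ Z^1.

Boundary ∂_1: C_1 → C_0 sends each edge [p,q] (with p < q) to q − p. For instance
  ∂[1,2] = [2] − [1].
The 4×6 boundary matrix has rank 3 and Smith normal form diag(1,1,1).

Boundary ∂_2: C_2 → C_1 maps a triangle to the signed sum of its edges. For instance
  ∂[2,3,4] = [3,4] − [2,4] + [2,3],
  ∂[1,2,4] = [2,4] − [1,4] + [1,2].
The resulting 6×4 matrix has rank 3, and its Smith normal form has invariant factors (1,1,1).

∂_3: C_3 → C_2 sends each 3-simplex σ to the alternating sum Σ_i (−1)^i (σ with its i-th vertex removed). For instance
  ∂[1,2,3,4] = [2,3,4] − [1,3,4] + [1,2,4] − [1,2,3].
As a 4×1 matrix over Z this has rank 1, with invariant factors (1).

Reading off H_k = ker ∂_k / im ∂_{k+1}:

  H_0: rank C_0 − rank ∂_1 = 4 − 3 = 1, and the invariant factors of ∂_1 are all 1, so H_0 = Z.
  H_1: rank ker ∂_1 − rank ∂_2 = (6 − 3) − 3 = 0, and the invariant factors of ∂_2 are all 1, so H_1 = 0.
  H_2: rank ker ∂_2 − rank ∂_3 = (4 − 3) − 1 = 0, and the invariant factors of ∂_3 are all 1, so H_2 = 0.
  H_3: rank ker ∂_3 − rank ∂_4 = (1 − 1) − 0 = 0, and there is no ∂_4, so H_3 = 0.

H_0 ≅ Z,  H_1 = 0,  H_2 = 0,  H_3 = 0.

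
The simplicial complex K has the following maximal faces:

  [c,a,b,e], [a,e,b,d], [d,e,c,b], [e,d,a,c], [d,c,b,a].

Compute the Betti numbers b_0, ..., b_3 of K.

Order the vertices as a < b < c < d < e. Listing each simplex with vertices in this order, K has dimension 3 with simplices:

  0-simplices (5): a, b, c, d, e
  1-simplices (10): ab, ac, ad, ae, bc, bd, be, cd, ce, de
  2-simplices (10): abc, abd, abe, acd, ace, ade, bcd, bce, bde, cde
  3-simplices (5): abcd, abce, abde, acde, bcde

giving chain groups C_0 ≅ Z^5, C_1 ≅ Z^10, C_2 ≅ Z^10, C_3 ≅ Z^5.

The boundary map ∂_1: C_1 → C_0 sends each edge [p,q] (with p < q) to q − p.
This gives a 5×10 integer matrix of rank 4; reducing to Smith normal form yields diagonal entries (1,1,1,1).

The boundary map ∂_2: C_2 → C_1 acts by ∂[p,q,r] = [q,r] − [p,r] + [p,q]. For instance
  ∂abc = bc − ac + ab,
  ∂bce = ce − be + bc.
This gives a 10×10 integer matrix of rank 6; reducing to Smith normal form yields diagonal entries (1,1,1,1,1,1).

The boundary map ∂_3: C_3 → C_2 sends each 3-simplex σ to the alternating sum Σ_i (−1)^i (σ with its i-th vertex removed). For instance
  ∂acde = cde − ade + ace − acd,
  ∂abde = bde − ade + abe − abd.
This gives a 10×5 integer matrix of rank 4; reducing to Smith normal form yields diagonal entries (1,1,1,1).

Reading off H_k = ker ∂_k / im ∂_{k+1}:

  H_0: rank C_0 − rank ∂_1 = 5 − 4 = 1, and the invariant factors of ∂_1 are all 1, so H_0 = Z.
  H_1: rank ker ∂_1 − rank ∂_2 = (10 − 4) − 6 = 0, and the invariant factors of ∂_2 are all 1, so H_1 = 0.
  H_2: rank ker ∂_2 − rank ∂_3 = (10 − 6) − 4 = 0, and the invariant factors of ∂_3 are all 1, so H_2 = 0.
  H_3: rank ker ∂_3 − rank ∂_4 = (5 − 4) − 0 = 1, and there is no ∂_4, so H_3 = Z.

As a check, the Euler characteristic is 5 − 10 + 10 − 5 = 0, which agrees with 1 − 0 + 0 − 1 = 0.

Hence the Betti numbers are b_0 = 1, b_1 = 0, b_2 = 0, b_3 = 1.

b_0 = 1, b_1 = 0, b_2 = 0, b_3 = 1.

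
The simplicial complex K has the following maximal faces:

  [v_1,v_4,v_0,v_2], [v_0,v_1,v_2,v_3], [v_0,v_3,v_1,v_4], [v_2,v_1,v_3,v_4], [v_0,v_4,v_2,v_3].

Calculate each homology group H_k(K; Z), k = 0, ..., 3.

Fix the vertex order v_0 < v_1 < v_2 < v_3 < v_4 and write every simplex with vertices in increasing order. Then dim K = 3 and the simplices of K are:

  0-simplices (5): [v_0], [v_1], [v_2], [v_3], [v_4]
  1-simplices (10): [v_0,v_1], [v_0,v_2], [v_0,v_3], [v_0,v_4], [v_1,v_2], [v_1,v_3], [v_1,v_4], [v_2,v_3], [v_2,v_4], [v_3,v_4]
  2-simplices (10): [v_0,v_1,v_2], [v_0,v_1,v_3], [v_0,v_1,v_4], [v_0,v_2,v_3], [v_0,v_2,v_4], [v_0,v_3,v_4], [v_1,v_2,v_3], [v_1,v_2,v_4], [v_1,v_3,v_4], [v_2,v_3,v_4]
  3-simplices (5): [v_0,v_1,v_2,v_3], [v_0,v_1,v_2,v_4], [v_0,v_1,v_3,v_4], [v_0,v_2,v_3,v_4], [v_1,v_2,v_3,v_4]

so the chain groups are C_0 ≅ Z^5, C_1 ≅ Z^10, C_2 ≅ Z^10, C_3 ≅ Z^5.

The boundary map ∂_1: C_1 → C_0 maps an edge to its endpoints' difference, ∂[p,q] = q − p. For instance
  ∂[v_1,v_2] = [v_2] − [v_1].
The 5×10 boundary matrix has rank 4 and Smith normal form diag(1,1,1,1).

The boundary map ∂_2: C_2 → C_1 sends each 2-simplex [p,q,r] to [q,r] − [p,r] + [p,q]. For instance
  ∂[v_1,v_3,v_4] = [v_3,v_4] − [v_1,v_4] + [v_1,v_3],
  ∂[v_2,v_3,v_4] = [v_3,v_4] − [v_2,v_4] + [v_2,v_3].
As a 10×10 matrix over Z this has rank 6, with invariant factors (1,1,1,1,1,1).

The boundary map ∂_3: C_3 → C_2 sends each 3-simplex σ to the alternating sum Σ_i (−1)^i (σ with its i-th vertex removed). For instance
  ∂[v_0,v_1,v_2,v_4] = [v_1,v_2,v_4] − [v_0,v_2,v_4] + [v_0,v_1,v_4] − [v_0,v_1,v_2],
  ∂[v_1,v_2,v_3,v_4] = [v_2,v_3,v_4] − [v_1,v_3,v_4] + [v_1,v_2,v_4] − [v_1,v_2,v_3].
The resulting 10×5 matrix has rank 4, and its Smith normal form has invariant factors (1,1,1,1).

From H_k ≅ ker(∂_k) / im(∂_{k+1}) we obtain:

  H_0: rank C_0 − rank ∂_1 = 5 − 4 = 1, and the invariant factors of ∂_1 are all 1, so H_0 = Z.
  H_1: rank ker ∂_1 − rank ∂_2 = (10 − 4) − 6 = 0, and the invariant factors of ∂_2 are all 1, so H_1 = 0.
  H_2: rank ker ∂_2 − rank ∂_3 = (10 − 6) − 4 = 0, and the invariant factors of ∂_3 are all 1, so H_2 = 0.
  H_3: rank ker ∂_3 − rank ∂_4 = (5 − 4) − 0 = 1, and there is no ∂_4, so H_3 = Z.

As a check, the Euler characteristic is 5 − 10 + 10 − 5 = 0, which agrees with 1 − 0 + 0 − 1 = 0.

H_0 = Z,  H_1 = 0,  H_2 = 0,  H_3 = Z.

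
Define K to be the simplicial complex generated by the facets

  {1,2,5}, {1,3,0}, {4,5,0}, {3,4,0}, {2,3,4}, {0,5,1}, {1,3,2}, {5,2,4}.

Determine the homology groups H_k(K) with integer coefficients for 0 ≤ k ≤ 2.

Take the total order 0 < 1 < 2 < 3 < 4 < 5 on the vertex set. Then K (dimension 2) consists of the simplices:

  0-simplices (6): [0], [1], [2], [3], [4], [5]
  1-simplices (12): [0,1], [0,3], [0,4], [0,5], [1,2], [1,3], [1,5], [2,3], [2,4], [2,5], [3,4], [4,5]
  2-simplices (8): [0,1,3], [0,1,5], [0,3,4], [0,4,5], [1,2,3], [1,2,5], [2,3,4], [2,4,5]

giving chain groups C_0 ≅ Z^6, C_1 ≅ Z^12, C_2 ≅ Z^8.

Boundary ∂_1: C_1 → C_0 sends each edge [p,q] (with p < q) to q − p.
The 6×12 boundary matrix has rank 5 and Smith normal form diag(1,1,1,1,1).

∂_2: C_2 → C_1 acts by ∂[p,q,r] = [q,r] − [p,r] + [p,q]. For instance
  ∂[1,2,5] = [2,5] − [1,5] + [1,2],
  ∂[1,2,3] = [2,3] − [1,3] + [1,2].
The 12×8 boundary matrix has rank 7 and Smith normal form diag(1,1,1,1,1,1,1).

Reading off H_k = ker ∂_k / im ∂_{k+1}:

  H_0: rank C_0 − rank ∂_1 = 6 − 5 = 1, and the invariant factors of ∂_1 are all 1, so H_0 = Z.
  H_1: rank ker ∂_1 − rank ∂_2 = (12 − 5) − 7 = 0, and the invariant factors of ∂_2 are all 1, so H_1 = 0.
  H_2: rank ker ∂_2 − rank ∂_3 = (8 − 7) − 0 = 1, and there is no ∂_3, so H_2 = Z.

(K is a triangulation of the 2-sphere S^2.)

H_0 = Z,  H_1 = 0,  H_2 = Z.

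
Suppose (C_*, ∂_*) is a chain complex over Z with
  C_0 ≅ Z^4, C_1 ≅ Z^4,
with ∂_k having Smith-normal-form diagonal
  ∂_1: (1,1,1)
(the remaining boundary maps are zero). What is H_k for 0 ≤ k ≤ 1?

H_0: b_0 = 4 − 0 − 3 = 1; torsion from ∂_1 factors > 1: none. So H_0 ≅ Z.
H_1: b_1 = 4 − 3 − 0 = 1; torsion from ∂_2 factors > 1: none. So H_1 ≅ Z.

H_0 ≅ Z,  H_1 ≅ Z.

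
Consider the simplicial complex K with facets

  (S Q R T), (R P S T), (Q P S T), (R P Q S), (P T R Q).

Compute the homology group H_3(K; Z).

H_3 ≅ Z.

We work with the vertex ordering P < Q < R < S < T. The simplices of K, each written with vertices in increasing order, are:

  0-simplices (5): P, Q, R, S, T
  1-simplices (10): PQ, PR, PS, PT, QR, QS, QT, RS, RT, ST
  2-simplices (10): PQR, PQS, PQT, PRS, PRT, PST, QRS, QRT, QST, RST
  3-simplices (5): PQRS, PQRT, PQST, PRST, QRST

Hence C_0 ≅ Z^5, C_1 ≅ Z^10, C_2 ≅ Z^10, C_3 ≅ Z^5.

∂_1: C_1 → C_0 sends each edge [p,q] (with p < q) to q − p. For instance
  ∂PS = S − P.
As a 5×10 matrix over Z this has rank 4, with invariant factors (1,1,1,1).

Boundary ∂_2: C_2 → C_1 maps a triangle to the signed sum of its edges. For instance
  ∂PQS = QS − PS + PQ,
  ∂RST = ST − RT + RS.
The resulting 10×10 matrix has rank 6, and its Smith normal form has invariant factors (1,1,1,1,1,1).

The boundary map ∂_3: C_3 → C_2 sends each 3-simplex σ to the alternating sum Σ_i (−1)^i (σ with its i-th vertex removed). For instance
  ∂QRST = RST − QST + QRT − QRS,
  ∂PQRS = QRS − PRS + PQS − PQR.
As a 10×5 matrix over Z this has rank 4, with invariant factors (1,1,1,1).

Reading off H_k = ker ∂_k / im ∂_{k+1}:

  H_3: rank ker ∂_3 − rank ∂_4 = (5 − 4) − 0 = 1, and there is no ∂_4, so H_3 ≅ Z.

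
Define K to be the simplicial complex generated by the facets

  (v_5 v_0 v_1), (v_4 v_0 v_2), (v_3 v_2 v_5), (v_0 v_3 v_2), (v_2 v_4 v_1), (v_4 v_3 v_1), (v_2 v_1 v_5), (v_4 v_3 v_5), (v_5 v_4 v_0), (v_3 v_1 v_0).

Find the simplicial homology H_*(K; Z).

H_0 = Z,  H_1 = Z/2,  H_2 = 0.

Take the total order v_0 < v_1 < v_2 < v_3 < v_4 < v_5 on the vertex set. Then K (dimension 2) consists of the simplices:

  0-simplices (6): [v_0], [v_1], [v_2], [v_3], [v_4], [v_5]
  1-simplices (15): (15 of them)
  2-simplices (10): [v_0,v_1,v_3], [v_0,v_1,v_5], [v_0,v_2,v_3], [v_0,v_2,v_4], [v_0,v_4,v_5], [v_1,v_2,v_4], [v_1,v_2,v_5], [v_1,v_3,v_4], [v_2,v_3,v_5], [v_3,v_4,v_5]

Hence C_0 ≅ Z^6, C_1 ≅ Z^15, C_2 ≅ Z^10.

∂_1: C_1 → C_0 maps an edge to its endpoints' difference, ∂[p,q] = q − p.
As a 6×15 matrix over Z this has rank 5, with invariant factors (1,1,1,1,1).

∂_2: C_2 → C_1 maps a triangle to the signed sum of its edges. For instance
  ∂[v_1,v_2,v_5] = [v_2,v_5] − [v_1,v_5] + [v_1,v_2],
  ∂[v_1,v_3,v_4] = [v_3,v_4] − [v_1,v_4] + [v_1,v_3].
This gives a 15×10 integer matrix of rank 10; reducing to Smith normal form yields diagonal entries (1,1,1,1,1,1,1,1,1,2).

Computing H_k = (kernel of ∂_k) / (image of ∂_{k+1}):

  H_0: rank C_0 − rank ∂_1 = 6 − 5 = 1, and the invariant factors of ∂_1 are all 1, so H_0 ≅ Z.
  H_1: rank ker ∂_1 − rank ∂_2 = (15 − 5) − 10 = 0, and ∂_2 has invariant factor 2 > 1, so H_1 ≅ Z/2.
  H_2: rank ker ∂_2 − rank ∂_3 = (10 − 10) − 0 = 0, and there is no ∂_3, so H_2 ≅ 0.

(K is a triangulation of the real projective plane RP^2.)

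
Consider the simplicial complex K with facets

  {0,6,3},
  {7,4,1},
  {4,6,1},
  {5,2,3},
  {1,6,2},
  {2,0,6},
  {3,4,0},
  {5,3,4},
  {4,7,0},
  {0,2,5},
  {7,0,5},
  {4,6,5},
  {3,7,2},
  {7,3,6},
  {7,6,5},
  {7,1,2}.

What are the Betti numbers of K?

Take the total order 0 < 1 < 2 < 3 < 4 < 5 < 6 < 7 on the vertex set. Then K (dimension 2) consists of the simplices:

  0-simplices (8): [0], [1], [2], [3], [4], [5], [6], [7]
  1-simplices (24): (24 of them)
  2-simplices (16): [0,2,5], [0,2,6], [0,3,4], [0,3,6], [0,4,7], [0,5,7], [1,2,6], [1,2,7], [1,4,6], [1,4,7], [2,3,5], [2,3,7], [3,4,5], [3,6,7], [4,5,6], [5,6,7]

giving chain groups C_0 ≅ Z^8, C_1 ≅ Z^24, C_2 ≅ Z^16.

The boundary map ∂_1: C_1 → C_0 maps an edge to its endpoints' difference, ∂[p,q] = q − p. For instance
  ∂[2,3] = [3] − [2].
As a 8×24 matrix over Z this has rank 7, with invariant factors (1,1,1,1,1,1,1).

The boundary map ∂_2: C_2 → C_1 maps a triangle to the signed sum of its edges. For instance
  ∂[3,4,5] = [4,5] − [3,5] + [3,4],
  ∂[1,2,7] = [2,7] − [1,7] + [1,2].
The 24×16 boundary matrix has rank 15 and Smith normal form diag(1,1,1,1,1,1,1,1,1,1,1,1,1,1,1).

Now H_k = ker ∂_k / im ∂_{k+1}, so:

  H_0: rank C_0 − rank ∂_1 = 8 − 7 = 1, and the invariant factors of ∂_1 are all 1, so H_0 = Z.
  H_1: rank ker ∂_1 − rank ∂_2 = (24 − 7) − 15 = 2, and the invariant factors of ∂_2 are all 1, so H_1 = Z^2.
  H_2: rank ker ∂_2 − rank ∂_3 = (16 − 15) − 0 = 1, and there is no ∂_3, so H_2 = Z.

As a check, the Euler characteristic is 8 − 24 + 16 = 0, which agrees with 1 − 2 + 1 = 0.
(K is a triangulation of the torus T^2.)

Hence the Betti numbers are b_0 = 1, b_1 = 2, b_2 = 1.

b_0 = 1, b_1 = 2, b_2 = 1.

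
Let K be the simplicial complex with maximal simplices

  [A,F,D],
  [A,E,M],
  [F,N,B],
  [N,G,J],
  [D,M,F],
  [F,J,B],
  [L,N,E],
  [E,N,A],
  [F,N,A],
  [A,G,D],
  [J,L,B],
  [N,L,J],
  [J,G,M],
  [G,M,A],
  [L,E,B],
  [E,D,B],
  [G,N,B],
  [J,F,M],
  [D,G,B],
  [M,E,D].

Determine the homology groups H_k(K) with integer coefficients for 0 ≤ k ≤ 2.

H_0 = Z,  H_1 = Z ⊕ Z/2,  H_2 = 0.

K has 10 vertices, 30 edges, 20 triangles.
rank ∂_0 = 0, rank ∂_1 = 9 ⇒ b_0 = 10 − 0 − 9 = 1; all invariant factors of ∂_1 are 1 so no torsion. So H_0 ≅ Z.
rank ∂_1 = 9, rank ∂_2 = 20 ⇒ b_1 = 30 − 9 − 20 = 1; ∂_2 has invariant factor(s) [2] giving torsion. So H_1 ≅ Z ⊕ Z/2.
rank ∂_2 = 20, rank ∂_3 = 0 ⇒ b_2 = 20 − 20 − 0 = 0. So H_2 ≅ 0.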